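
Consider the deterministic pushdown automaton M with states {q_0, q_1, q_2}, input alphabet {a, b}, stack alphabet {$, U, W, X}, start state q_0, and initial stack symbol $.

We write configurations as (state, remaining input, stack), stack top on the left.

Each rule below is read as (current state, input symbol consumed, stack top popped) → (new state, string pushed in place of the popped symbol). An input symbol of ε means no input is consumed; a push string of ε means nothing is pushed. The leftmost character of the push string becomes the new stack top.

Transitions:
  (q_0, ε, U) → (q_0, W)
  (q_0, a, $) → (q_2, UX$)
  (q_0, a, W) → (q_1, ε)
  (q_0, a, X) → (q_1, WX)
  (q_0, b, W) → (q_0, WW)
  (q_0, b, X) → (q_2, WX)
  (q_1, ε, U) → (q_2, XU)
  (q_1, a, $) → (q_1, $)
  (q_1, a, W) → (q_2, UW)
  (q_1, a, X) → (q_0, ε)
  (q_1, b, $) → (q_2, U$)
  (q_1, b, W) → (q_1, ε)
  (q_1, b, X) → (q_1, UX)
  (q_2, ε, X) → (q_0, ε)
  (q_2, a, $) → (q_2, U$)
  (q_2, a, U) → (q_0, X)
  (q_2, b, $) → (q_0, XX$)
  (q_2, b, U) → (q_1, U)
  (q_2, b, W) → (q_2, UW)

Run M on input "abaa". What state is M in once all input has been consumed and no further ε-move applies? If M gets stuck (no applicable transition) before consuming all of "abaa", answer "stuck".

q_0

(q_0, abaa, $)
  read a, top $: go to q_2, push UX$ → (q_2, baa, UX$)
  read b, top U: go to q_1, push U → (q_1, aa, UX$)
  ε-move, top U: go to q_2, push XU → (q_2, aa, XUX$)
  ε-move, top X: go to q_0, push ε → (q_0, aa, UX$)
  ε-move, top U: go to q_0, push W → (q_0, aa, WX$)
  read a, top W: go to q_1, push ε → (q_1, a, X$)
  read a, top X: go to q_0, push ε → (q_0, ε, $)
All input consumed; M is in state q_0.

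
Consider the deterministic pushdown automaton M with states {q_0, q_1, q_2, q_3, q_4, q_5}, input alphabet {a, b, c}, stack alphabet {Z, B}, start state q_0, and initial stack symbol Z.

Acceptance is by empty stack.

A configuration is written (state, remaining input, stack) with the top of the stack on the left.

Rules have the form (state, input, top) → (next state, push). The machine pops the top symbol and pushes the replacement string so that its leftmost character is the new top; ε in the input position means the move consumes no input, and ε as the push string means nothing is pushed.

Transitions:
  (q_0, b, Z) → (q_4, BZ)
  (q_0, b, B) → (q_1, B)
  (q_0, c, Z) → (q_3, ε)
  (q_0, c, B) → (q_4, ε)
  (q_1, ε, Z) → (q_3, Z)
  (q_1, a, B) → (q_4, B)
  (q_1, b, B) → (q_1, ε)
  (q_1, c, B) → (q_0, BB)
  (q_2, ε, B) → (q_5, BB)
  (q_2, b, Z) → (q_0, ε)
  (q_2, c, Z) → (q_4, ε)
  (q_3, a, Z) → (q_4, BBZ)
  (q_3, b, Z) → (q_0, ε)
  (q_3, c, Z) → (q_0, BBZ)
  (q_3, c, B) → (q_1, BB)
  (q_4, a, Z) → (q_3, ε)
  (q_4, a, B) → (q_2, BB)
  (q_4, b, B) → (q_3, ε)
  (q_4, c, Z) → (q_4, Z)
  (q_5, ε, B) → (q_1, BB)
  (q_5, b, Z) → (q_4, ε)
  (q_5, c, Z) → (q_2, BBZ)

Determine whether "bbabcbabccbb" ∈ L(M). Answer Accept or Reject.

(q_0, bbabcbabccbb, Z)
  read b, top Z: go to q_4, push BZ → (q_4, babcbabccbb, BZ)
  read b, top B: go to q_3, push ε → (q_3, abcbabccbb, Z)
  read a, top Z: go to q_4, push BBZ → (q_4, bcbabccbb, BBZ)
  read b, top B: go to q_3, push ε → (q_3, cbabccbb, BZ)
  read c, top B: go to q_1, push BB → (q_1, babccbb, BBZ)
  read b, top B: go to q_1, push ε → (q_1, abccbb, BZ)
  read a, top B: go to q_4, push B → (q_4, bccbb, BZ)
  read b, top B: go to q_3, push ε → (q_3, ccbb, Z)
  read c, top Z: go to q_0, push BBZ → (q_0, cbb, BBZ)
  read c, top B: go to q_4, push ε → (q_4, bb, BZ)
  read b, top B: go to q_3, push ε → (q_3, b, Z)
  read b, top Z: go to q_0, push ε → (q_0, ε, ε)
All input consumed and the stack is empty.

Accept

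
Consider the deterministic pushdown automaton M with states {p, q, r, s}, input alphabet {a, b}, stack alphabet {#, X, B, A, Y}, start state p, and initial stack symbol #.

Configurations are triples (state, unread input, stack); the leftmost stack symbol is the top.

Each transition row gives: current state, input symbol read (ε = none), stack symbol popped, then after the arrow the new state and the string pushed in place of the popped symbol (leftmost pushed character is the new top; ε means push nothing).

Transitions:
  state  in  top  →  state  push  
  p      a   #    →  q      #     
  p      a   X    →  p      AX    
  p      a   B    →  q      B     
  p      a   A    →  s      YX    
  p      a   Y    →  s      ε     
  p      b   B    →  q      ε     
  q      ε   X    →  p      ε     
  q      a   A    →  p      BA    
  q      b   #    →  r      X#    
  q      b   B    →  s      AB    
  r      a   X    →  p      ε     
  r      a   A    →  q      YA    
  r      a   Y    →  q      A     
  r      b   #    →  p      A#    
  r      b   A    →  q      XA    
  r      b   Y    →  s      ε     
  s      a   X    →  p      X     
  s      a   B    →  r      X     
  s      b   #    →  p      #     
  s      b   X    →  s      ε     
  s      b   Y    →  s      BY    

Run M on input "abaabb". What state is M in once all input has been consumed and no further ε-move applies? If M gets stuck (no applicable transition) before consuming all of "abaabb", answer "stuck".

(p, abaabb, #)
  read a, top #: go to q, push # → (q, baabb, #)
  read b, top #: go to r, push X# → (r, aabb, X#)
  read a, top X: go to p, push ε → (p, abb, #)
  read a, top #: go to q, push # → (q, bb, #)
  read b, top #: go to r, push X# → (r, b, X#)
No transition for (r, b, top X); M blocks with input b remaining.

stuck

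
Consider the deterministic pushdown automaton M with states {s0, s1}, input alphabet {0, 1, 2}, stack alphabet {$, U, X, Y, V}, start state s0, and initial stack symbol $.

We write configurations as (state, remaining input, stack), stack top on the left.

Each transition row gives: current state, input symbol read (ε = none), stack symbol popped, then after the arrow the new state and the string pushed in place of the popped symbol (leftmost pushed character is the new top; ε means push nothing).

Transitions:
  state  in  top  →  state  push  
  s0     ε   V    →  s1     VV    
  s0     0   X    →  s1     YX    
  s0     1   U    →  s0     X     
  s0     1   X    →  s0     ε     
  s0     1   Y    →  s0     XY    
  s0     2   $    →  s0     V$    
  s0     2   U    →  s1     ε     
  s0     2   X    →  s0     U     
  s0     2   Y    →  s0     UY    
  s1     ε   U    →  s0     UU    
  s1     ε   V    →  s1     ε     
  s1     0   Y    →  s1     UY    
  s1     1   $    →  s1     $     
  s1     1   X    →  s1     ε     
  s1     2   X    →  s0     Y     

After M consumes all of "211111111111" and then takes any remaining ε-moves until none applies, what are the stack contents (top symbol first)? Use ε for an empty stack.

$

(s0, 211111111111, $) ⊢ (s0, 11111111111, V$) ⊢ (s1, 11111111111, VV$) ⊢ (s1, 11111111111, V$) ⊢ (s1, 11111111111, $) ⊢ (s1, 1111111111, $) ⊢ (s1, 111111111, $) ⊢ (s1, 11111111, $) ⊢ (s1, 1111111, $) ⊢ (s1, 111111, $) ⊢ (s1, 11111, $) ⊢ (s1, 1111, $) ⊢ (s1, 111, $) ⊢ (s1, 11, $) ⊢ (s1, 1, $) ⊢ (s1, ε, $)
All input consumed in state s1 with stack $.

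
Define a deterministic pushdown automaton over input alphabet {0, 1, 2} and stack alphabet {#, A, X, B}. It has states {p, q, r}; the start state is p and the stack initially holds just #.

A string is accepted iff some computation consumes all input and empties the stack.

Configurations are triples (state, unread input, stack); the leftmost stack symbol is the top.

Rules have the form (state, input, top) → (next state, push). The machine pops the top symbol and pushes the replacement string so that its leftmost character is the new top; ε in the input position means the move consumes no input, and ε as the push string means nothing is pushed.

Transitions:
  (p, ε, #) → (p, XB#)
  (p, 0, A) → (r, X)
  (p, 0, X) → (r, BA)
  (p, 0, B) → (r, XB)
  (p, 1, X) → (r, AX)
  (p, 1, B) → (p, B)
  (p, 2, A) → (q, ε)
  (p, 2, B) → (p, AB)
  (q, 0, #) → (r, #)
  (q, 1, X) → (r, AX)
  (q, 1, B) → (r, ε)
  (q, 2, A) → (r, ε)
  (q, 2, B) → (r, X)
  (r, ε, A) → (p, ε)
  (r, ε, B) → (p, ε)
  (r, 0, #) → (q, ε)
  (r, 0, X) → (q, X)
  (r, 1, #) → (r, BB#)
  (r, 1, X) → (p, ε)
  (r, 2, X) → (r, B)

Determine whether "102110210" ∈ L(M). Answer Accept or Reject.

(p, 102110210, #)
  ε-move, top #: go to p, push XB# → (p, 102110210, XB#)
  read 1, top X: go to r, push AX → (r, 02110210, AXB#)
  ε-move, top A: go to p, push ε → (p, 02110210, XB#)
  read 0, top X: go to r, push BA → (r, 2110210, BAB#)
  ε-move, top B: go to p, push ε → (p, 2110210, AB#)
  read 2, top A: go to q, push ε → (q, 110210, B#)
  read 1, top B: go to r, push ε → (r, 10210, #)
  read 1, top #: go to r, push BB# → (r, 0210, BB#)
  ε-move, top B: go to p, push ε → (p, 0210, B#)
  read 0, top B: go to r, push XB → (r, 210, XB#)
  read 2, top X: go to r, push B → (r, 10, BB#)
  ε-move, top B: go to p, push ε → (p, 10, B#)
  read 1, top B: go to p, push B → (p, 0, B#)
  read 0, top B: go to r, push XB → (r, ε, XB#)
All input consumed; stack is XB#, not empty, and no further ε-move applies.

Reject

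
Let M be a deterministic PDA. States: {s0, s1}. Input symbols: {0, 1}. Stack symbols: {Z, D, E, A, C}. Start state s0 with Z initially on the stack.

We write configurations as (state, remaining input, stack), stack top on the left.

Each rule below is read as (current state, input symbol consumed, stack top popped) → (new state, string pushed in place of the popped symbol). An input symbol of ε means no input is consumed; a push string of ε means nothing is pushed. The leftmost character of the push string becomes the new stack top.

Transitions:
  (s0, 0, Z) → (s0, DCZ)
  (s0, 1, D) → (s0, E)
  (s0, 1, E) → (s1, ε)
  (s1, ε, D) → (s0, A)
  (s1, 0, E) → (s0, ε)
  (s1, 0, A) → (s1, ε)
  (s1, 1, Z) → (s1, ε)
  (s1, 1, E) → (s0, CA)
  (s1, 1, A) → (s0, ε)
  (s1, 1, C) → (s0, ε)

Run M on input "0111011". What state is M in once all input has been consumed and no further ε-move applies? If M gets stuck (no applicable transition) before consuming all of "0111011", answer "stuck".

(s0, 0111011, Z) ⊢ (s0, 111011, DCZ) ⊢ (s0, 11011, ECZ) ⊢ (s1, 1011, CZ) ⊢ (s0, 011, Z) ⊢ (s0, 11, DCZ) ⊢ (s0, 1, ECZ) ⊢ (s1, ε, CZ)
All input consumed; M is in state s1.

s1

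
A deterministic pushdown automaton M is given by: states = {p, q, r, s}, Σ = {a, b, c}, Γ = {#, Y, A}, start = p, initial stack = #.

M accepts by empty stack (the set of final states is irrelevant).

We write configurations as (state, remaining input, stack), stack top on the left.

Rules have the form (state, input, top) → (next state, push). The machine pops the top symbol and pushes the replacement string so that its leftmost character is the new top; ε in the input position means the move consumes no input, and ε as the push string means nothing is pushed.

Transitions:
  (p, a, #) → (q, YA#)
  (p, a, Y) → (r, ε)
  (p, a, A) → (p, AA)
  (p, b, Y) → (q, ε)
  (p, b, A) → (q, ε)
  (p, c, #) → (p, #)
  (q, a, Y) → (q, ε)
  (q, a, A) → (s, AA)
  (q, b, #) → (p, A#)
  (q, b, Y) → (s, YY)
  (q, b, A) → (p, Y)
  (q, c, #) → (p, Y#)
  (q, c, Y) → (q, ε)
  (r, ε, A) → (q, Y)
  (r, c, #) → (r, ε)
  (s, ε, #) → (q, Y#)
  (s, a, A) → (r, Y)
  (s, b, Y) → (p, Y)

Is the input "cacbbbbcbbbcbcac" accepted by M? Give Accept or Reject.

(p, cacbbbbcbbbcbcac, #) ⊢ (p, acbbbbcbbbcbcac, #) ⊢ (q, cbbbbcbbbcbcac, YA#) ⊢ (q, bbbbcbbbcbcac, A#) ⊢ (p, bbbcbbbcbcac, Y#) ⊢ (q, bbcbbbcbcac, #) ⊢ (p, bcbbbcbcac, A#) ⊢ (q, cbbbcbcac, #) ⊢ (p, bbbcbcac, Y#) ⊢ (q, bbcbcac, #) ⊢ (p, bcbcac, A#) ⊢ (q, cbcac, #) ⊢ (p, bcac, Y#) ⊢ (q, cac, #) ⊢ (p, ac, Y#) ⊢ (r, c, #) ⊢ (r, ε, ε)
All input consumed and the stack is empty.

Accept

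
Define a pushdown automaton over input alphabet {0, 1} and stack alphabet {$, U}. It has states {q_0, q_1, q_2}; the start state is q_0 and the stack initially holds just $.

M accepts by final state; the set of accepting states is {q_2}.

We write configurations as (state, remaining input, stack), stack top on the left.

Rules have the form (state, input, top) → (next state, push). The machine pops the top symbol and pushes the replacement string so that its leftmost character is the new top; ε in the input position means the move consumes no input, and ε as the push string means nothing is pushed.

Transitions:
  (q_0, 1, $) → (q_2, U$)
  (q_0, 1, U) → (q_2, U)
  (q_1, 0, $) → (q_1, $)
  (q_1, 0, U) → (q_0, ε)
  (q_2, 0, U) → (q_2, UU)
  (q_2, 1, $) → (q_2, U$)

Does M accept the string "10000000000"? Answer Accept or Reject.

One accepting computation: (q_0, 10000000000, $) ⊢ (q_2, 0000000000, U$) ⊢ (q_2, 000000000, UU$) ⊢ (q_2, 00000000, UUU$) ⊢ (q_2, 0000000, UUUU$) ⊢ (q_2, 000000, UUUUU$) ⊢ (q_2, 00000, UUUUUU$) ⊢ (q_2, 0000, UUUUUUU$) ⊢ (q_2, 000, UUUUUUUU$) ⊢ (q_2, 00, UUUUUUUUU$) ⊢ (q_2, 0, UUUUUUUUUU$) ⊢ (q_2, ε, UUUUUUUUUUU$)
All input consumed and state q_2 ∈ F.

Accept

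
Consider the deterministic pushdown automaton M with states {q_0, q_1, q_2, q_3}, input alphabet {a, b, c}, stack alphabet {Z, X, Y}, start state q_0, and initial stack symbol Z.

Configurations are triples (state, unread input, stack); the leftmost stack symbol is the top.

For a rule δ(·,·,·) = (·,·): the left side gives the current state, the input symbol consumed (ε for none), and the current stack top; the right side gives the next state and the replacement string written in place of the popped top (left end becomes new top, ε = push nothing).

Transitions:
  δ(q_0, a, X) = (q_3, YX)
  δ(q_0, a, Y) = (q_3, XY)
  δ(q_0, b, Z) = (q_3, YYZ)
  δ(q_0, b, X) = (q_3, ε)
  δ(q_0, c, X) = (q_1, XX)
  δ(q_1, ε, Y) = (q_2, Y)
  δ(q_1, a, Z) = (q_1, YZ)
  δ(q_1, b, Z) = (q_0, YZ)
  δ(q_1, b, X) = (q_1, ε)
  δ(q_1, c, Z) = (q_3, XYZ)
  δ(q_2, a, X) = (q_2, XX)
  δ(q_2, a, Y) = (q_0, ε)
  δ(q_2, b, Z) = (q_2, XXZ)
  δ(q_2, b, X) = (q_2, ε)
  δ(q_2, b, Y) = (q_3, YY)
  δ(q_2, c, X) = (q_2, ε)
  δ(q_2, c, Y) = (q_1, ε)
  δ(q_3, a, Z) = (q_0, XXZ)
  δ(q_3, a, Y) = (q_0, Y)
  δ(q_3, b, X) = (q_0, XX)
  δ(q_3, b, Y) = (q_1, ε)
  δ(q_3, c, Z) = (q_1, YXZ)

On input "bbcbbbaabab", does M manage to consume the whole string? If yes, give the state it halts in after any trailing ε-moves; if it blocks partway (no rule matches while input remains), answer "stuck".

stuck

(q_0, bbcbbbaabab, Z)
  read b, top Z: go to q_3, push YYZ → (q_3, bcbbbaabab, YYZ)
  read b, top Y: go to q_1, push ε → (q_1, cbbbaabab, YZ)
  ε-move, top Y: go to q_2, push Y → (q_2, cbbbaabab, YZ)
  read c, top Y: go to q_1, push ε → (q_1, bbbaabab, Z)
  read b, top Z: go to q_0, push YZ → (q_0, bbaabab, YZ)
No transition for (q_0, b, top Y); M blocks with input bbaabab remaining.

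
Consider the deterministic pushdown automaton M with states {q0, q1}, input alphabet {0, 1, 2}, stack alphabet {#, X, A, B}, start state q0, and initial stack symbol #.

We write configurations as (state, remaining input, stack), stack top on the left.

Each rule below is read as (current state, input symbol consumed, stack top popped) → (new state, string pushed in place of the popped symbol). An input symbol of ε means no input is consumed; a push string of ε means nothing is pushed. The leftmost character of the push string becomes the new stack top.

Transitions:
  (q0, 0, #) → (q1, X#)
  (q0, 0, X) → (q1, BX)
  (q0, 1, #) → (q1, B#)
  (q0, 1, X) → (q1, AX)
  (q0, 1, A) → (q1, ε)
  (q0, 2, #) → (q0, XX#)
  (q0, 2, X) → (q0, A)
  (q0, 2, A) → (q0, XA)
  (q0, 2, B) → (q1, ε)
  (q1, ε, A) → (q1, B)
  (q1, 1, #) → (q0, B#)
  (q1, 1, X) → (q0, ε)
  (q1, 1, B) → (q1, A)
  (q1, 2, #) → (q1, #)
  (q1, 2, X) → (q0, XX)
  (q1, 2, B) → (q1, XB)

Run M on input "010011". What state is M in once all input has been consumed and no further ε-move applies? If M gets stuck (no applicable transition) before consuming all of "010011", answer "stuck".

stuck

(q0, 010011, #)
  read 0, top #: go to q1, push X# → (q1, 10011, X#)
  read 1, top X: go to q0, push ε → (q0, 0011, #)
  read 0, top #: go to q1, push X# → (q1, 011, X#)
No transition for (q1, 0, top X); M blocks with input 011 remaining.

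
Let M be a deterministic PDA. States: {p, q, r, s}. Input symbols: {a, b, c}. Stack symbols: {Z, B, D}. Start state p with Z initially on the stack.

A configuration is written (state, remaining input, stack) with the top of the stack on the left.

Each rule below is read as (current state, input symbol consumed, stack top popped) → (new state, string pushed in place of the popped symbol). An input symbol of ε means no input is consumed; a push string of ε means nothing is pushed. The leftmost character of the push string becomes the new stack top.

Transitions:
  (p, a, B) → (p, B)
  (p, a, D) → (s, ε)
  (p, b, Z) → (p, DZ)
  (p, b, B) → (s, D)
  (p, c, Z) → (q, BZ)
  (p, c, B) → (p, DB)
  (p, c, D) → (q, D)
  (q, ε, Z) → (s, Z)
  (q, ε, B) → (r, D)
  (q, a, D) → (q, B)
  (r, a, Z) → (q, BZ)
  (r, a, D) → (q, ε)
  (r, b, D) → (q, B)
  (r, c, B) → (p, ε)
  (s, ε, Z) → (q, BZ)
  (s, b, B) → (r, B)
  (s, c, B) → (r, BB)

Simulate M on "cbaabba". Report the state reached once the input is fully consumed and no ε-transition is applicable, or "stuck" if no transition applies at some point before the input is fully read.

(p, cbaabba, Z)
  read c, top Z: go to q, push BZ → (q, baabba, BZ)
  ε-move, top B: go to r, push D → (r, baabba, DZ)
  read b, top D: go to q, push B → (q, aabba, BZ)
  ε-move, top B: go to r, push D → (r, aabba, DZ)
  read a, top D: go to q, push ε → (q, abba, Z)
  ε-move, top Z: go to s, push Z → (s, abba, Z)
  ε-move, top Z: go to q, push BZ → (q, abba, BZ)
  ε-move, top B: go to r, push D → (r, abba, DZ)
  read a, top D: go to q, push ε → (q, bba, Z)
  ε-move, top Z: go to s, push Z → (s, bba, Z)
  ε-move, top Z: go to q, push BZ → (q, bba, BZ)
  ε-move, top B: go to r, push D → (r, bba, DZ)
  read b, top D: go to q, push B → (q, ba, BZ)
  ε-move, top B: go to r, push D → (r, ba, DZ)
  read b, top D: go to q, push B → (q, a, BZ)
  ε-move, top B: go to r, push D → (r, a, DZ)
  read a, top D: go to q, push ε → (q, ε, Z)
  ε-move, top Z: go to s, push Z → (s, ε, Z)
  ε-move, top Z: go to q, push BZ → (q, ε, BZ)
  ε-move, top B: go to r, push D → (r, ε, DZ)
All input consumed; M is in state r.

r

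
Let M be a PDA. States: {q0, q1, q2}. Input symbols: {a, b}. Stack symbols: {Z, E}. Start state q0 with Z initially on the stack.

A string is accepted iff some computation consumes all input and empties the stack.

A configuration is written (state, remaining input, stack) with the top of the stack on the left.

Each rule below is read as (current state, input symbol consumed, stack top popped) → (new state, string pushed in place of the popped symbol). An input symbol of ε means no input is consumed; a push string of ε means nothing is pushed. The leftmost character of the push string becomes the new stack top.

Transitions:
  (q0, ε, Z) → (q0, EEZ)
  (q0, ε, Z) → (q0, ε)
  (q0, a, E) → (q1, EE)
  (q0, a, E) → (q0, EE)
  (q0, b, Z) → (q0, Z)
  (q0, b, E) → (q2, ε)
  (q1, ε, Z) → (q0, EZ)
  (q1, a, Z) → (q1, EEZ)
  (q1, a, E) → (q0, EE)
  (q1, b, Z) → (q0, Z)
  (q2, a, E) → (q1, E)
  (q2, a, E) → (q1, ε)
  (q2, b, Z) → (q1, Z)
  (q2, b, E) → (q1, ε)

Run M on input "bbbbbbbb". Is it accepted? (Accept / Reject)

One accepting computation: (q0, bbbbbbbb, Z) ⊢ (q0, bbbbbbb, Z) ⊢ (q0, bbbbbb, Z) ⊢ (q0, bbbbb, Z) ⊢ (q0, bbbb, Z) ⊢ (q0, bbb, Z) ⊢ (q0, bb, Z) ⊢ (q0, b, Z) ⊢ (q0, ε, Z) ⊢ (q0, ε, ε)
All input consumed and the stack is empty.

Accept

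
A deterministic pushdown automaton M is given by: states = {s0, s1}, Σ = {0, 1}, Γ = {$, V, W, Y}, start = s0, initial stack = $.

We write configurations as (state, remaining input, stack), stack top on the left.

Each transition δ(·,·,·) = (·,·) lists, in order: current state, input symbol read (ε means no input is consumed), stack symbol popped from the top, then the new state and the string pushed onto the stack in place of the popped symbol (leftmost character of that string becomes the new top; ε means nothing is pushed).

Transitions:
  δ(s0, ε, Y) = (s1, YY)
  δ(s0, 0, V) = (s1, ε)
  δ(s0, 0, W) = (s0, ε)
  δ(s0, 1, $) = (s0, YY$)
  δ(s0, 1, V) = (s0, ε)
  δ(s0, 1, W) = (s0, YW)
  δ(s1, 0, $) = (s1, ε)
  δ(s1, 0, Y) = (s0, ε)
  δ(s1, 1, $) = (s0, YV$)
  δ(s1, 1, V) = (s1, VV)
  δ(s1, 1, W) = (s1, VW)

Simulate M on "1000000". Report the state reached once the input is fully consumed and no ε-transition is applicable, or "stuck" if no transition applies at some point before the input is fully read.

(s0, 1000000, $) ⊢ (s0, 000000, YY$) ⊢ (s1, 000000, YYY$) ⊢ (s0, 00000, YY$) ⊢ (s1, 00000, YYY$) ⊢ (s0, 0000, YY$) ⊢ (s1, 0000, YYY$) ⊢ (s0, 000, YY$) ⊢ (s1, 000, YYY$) ⊢ (s0, 00, YY$) ⊢ (s1, 00, YYY$) ⊢ (s0, 0, YY$) ⊢ (s1, 0, YYY$) ⊢ (s0, ε, YY$) ⊢ (s1, ε, YYY$)
All input consumed; M is in state s1.

s1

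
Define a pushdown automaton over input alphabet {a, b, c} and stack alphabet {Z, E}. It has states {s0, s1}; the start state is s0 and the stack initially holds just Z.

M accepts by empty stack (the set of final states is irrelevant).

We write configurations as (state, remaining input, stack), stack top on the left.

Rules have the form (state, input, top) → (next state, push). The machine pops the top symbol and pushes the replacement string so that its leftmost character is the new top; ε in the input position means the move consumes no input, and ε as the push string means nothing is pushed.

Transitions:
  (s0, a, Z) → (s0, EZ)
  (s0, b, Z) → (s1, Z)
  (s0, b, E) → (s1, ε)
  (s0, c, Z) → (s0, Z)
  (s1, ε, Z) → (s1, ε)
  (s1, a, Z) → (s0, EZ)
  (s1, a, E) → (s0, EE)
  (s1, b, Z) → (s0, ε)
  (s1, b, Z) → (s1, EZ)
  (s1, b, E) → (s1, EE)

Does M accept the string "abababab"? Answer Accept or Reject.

Accept

One accepting computation: (s0, abababab, Z) ⊢ (s0, bababab, EZ) ⊢ (s1, ababab, Z) ⊢ (s0, babab, EZ) ⊢ (s1, abab, Z) ⊢ (s0, bab, EZ) ⊢ (s1, ab, Z) ⊢ (s0, b, EZ) ⊢ (s1, ε, Z) ⊢ (s1, ε, ε)
All input consumed and the stack is empty.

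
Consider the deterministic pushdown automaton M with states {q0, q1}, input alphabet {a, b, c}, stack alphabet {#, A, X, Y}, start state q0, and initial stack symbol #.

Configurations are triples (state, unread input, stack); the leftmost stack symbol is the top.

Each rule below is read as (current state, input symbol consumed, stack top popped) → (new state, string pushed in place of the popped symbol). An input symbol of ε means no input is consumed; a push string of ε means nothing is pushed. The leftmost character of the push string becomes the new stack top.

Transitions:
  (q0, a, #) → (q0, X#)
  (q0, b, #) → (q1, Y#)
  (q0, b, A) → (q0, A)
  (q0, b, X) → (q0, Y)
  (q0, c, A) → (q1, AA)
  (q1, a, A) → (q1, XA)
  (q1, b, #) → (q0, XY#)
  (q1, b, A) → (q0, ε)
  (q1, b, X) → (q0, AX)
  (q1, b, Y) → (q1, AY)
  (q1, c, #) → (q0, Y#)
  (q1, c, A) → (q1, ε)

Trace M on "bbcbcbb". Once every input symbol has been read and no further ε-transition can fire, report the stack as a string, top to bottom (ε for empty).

(q0, bbcbcbb, #)
  read b, top #: go to q1, push Y# → (q1, bcbcbb, Y#)
  read b, top Y: go to q1, push AY → (q1, cbcbb, AY#)
  read c, top A: go to q1, push ε → (q1, bcbb, Y#)
  read b, top Y: go to q1, push AY → (q1, cbb, AY#)
  read c, top A: go to q1, push ε → (q1, bb, Y#)
  read b, top Y: go to q1, push AY → (q1, b, AY#)
  read b, top A: go to q0, push ε → (q0, ε, Y#)
All input consumed in state q0 with stack Y#.

Y#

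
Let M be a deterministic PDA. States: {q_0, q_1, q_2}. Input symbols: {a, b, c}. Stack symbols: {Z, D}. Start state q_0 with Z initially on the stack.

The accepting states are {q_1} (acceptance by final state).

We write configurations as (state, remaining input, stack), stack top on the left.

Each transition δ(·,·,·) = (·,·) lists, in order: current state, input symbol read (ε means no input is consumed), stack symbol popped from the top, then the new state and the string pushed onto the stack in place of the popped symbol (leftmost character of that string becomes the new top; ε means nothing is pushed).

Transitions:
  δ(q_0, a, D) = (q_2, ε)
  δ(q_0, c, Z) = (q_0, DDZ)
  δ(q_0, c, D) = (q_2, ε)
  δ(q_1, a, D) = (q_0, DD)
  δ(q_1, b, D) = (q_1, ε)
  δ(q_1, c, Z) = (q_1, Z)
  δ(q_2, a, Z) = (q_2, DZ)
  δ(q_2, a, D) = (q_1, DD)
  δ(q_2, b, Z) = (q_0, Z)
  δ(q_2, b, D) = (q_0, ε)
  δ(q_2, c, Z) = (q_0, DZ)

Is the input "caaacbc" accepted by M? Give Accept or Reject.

Reject

(q_0, caaacbc, Z)
  read c, top Z: go to q_0, push DDZ → (q_0, aaacbc, DDZ)
  read a, top D: go to q_2, push ε → (q_2, aacbc, DZ)
  read a, top D: go to q_1, push DD → (q_1, acbc, DDZ)
  read a, top D: go to q_0, push DD → (q_0, cbc, DDDZ)
  read c, top D: go to q_2, push ε → (q_2, bc, DDZ)
  read b, top D: go to q_0, push ε → (q_0, c, DZ)
  read c, top D: go to q_2, push ε → (q_2, ε, Z)
All input consumed; state q_2 ∉ F and no further ε-move applies.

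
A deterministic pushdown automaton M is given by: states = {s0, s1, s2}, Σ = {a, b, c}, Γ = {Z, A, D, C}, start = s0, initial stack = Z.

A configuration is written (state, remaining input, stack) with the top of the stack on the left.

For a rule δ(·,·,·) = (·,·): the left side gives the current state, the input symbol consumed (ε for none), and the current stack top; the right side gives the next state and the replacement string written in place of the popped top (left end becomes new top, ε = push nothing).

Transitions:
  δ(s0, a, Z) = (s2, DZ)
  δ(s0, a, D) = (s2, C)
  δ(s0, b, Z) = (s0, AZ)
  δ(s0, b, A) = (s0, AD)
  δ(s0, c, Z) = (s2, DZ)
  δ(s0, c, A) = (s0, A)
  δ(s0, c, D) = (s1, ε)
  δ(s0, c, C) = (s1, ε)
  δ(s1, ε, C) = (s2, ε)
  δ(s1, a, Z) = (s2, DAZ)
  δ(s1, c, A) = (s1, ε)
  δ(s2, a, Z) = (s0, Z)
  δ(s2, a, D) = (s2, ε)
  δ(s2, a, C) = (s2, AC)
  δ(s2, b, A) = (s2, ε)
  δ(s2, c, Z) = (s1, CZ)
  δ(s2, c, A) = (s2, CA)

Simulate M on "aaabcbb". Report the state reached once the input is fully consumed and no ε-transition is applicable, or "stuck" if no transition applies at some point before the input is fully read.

s0

(s0, aaabcbb, Z) ⊢ (s2, aabcbb, DZ) ⊢ (s2, abcbb, Z) ⊢ (s0, bcbb, Z) ⊢ (s0, cbb, AZ) ⊢ (s0, bb, AZ) ⊢ (s0, b, ADZ) ⊢ (s0, ε, ADDZ)
All input consumed; M is in state s0.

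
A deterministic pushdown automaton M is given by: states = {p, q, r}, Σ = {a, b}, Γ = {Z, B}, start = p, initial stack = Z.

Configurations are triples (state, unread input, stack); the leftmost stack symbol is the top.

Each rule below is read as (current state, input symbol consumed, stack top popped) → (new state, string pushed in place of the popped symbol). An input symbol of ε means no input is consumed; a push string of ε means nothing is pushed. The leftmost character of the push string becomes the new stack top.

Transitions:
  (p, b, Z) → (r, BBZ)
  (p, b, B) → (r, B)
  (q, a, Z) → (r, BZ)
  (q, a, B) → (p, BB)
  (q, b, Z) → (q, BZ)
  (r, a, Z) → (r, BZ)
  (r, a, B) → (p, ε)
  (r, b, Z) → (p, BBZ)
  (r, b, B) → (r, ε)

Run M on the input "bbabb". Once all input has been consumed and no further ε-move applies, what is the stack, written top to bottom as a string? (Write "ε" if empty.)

BZ

(p, bbabb, Z) ⊢ (r, babb, BBZ) ⊢ (r, abb, BZ) ⊢ (p, bb, Z) ⊢ (r, b, BBZ) ⊢ (r, ε, BZ)
All input consumed in state r with stack BZ.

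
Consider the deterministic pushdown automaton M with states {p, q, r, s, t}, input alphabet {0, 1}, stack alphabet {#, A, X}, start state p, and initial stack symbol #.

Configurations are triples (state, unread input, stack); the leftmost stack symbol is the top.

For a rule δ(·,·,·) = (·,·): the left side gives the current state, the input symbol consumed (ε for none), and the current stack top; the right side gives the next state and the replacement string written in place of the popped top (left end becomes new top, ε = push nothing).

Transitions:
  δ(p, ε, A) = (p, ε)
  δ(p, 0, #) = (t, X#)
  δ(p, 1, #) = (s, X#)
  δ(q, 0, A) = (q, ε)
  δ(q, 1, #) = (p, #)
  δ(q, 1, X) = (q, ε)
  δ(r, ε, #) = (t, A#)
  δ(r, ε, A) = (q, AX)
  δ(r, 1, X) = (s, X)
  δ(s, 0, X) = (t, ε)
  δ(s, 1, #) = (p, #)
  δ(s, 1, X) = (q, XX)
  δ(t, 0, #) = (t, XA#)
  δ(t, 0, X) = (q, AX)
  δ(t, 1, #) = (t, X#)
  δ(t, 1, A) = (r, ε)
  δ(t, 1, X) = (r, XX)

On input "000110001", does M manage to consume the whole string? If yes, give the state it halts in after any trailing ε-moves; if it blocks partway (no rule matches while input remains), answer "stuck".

(p, 000110001, #)
  read 0, top #: go to t, push X# → (t, 00110001, X#)
  read 0, top X: go to q, push AX → (q, 0110001, AX#)
  read 0, top A: go to q, push ε → (q, 110001, X#)
  read 1, top X: go to q, push ε → (q, 10001, #)
  read 1, top #: go to p, push # → (p, 0001, #)
  read 0, top #: go to t, push X# → (t, 001, X#)
  read 0, top X: go to q, push AX → (q, 01, AX#)
  read 0, top A: go to q, push ε → (q, 1, X#)
  read 1, top X: go to q, push ε → (q, ε, #)
All input consumed; M is in state q.

q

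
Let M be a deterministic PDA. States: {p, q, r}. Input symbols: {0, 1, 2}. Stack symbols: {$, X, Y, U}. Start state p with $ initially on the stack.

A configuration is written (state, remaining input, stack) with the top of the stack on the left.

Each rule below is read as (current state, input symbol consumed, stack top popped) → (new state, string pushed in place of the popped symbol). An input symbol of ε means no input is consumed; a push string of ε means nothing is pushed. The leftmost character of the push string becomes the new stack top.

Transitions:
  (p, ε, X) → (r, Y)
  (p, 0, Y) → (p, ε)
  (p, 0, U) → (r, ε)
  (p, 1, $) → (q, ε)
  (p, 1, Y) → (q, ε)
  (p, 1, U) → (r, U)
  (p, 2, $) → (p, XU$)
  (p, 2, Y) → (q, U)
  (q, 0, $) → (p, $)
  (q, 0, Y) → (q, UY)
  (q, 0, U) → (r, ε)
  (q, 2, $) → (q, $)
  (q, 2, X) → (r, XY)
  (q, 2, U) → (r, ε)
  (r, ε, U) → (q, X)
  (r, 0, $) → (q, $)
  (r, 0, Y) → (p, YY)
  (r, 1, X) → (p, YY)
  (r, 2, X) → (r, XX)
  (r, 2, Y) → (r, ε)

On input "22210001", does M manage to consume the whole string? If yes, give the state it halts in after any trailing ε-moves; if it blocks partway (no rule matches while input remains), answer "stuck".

q

(p, 22210001, $)
  read 2, top $: go to p, push XU$ → (p, 2210001, XU$)
  ε-move, top X: go to r, push Y → (r, 2210001, YU$)
  read 2, top Y: go to r, push ε → (r, 210001, U$)
  ε-move, top U: go to q, push X → (q, 210001, X$)
  read 2, top X: go to r, push XY → (r, 10001, XY$)
  read 1, top X: go to p, push YY → (p, 0001, YYY$)
  read 0, top Y: go to p, push ε → (p, 001, YY$)
  read 0, top Y: go to p, push ε → (p, 01, Y$)
  read 0, top Y: go to p, push ε → (p, 1, $)
  read 1, top $: go to q, push ε → (q, ε, ε)
All input consumed; M is in state q.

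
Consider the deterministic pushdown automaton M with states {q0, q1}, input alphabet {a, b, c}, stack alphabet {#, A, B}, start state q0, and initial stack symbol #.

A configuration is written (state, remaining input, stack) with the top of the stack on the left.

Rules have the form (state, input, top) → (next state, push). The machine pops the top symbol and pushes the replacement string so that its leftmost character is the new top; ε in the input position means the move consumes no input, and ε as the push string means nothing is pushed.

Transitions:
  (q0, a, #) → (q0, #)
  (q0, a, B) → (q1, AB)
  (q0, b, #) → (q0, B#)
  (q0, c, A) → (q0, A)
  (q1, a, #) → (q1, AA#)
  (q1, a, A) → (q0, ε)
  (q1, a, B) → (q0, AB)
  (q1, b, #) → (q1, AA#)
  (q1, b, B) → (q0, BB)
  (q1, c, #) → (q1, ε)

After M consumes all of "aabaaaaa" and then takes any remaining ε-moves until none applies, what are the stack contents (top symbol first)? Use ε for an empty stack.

(q0, aabaaaaa, #)
  read a, top #: go to q0, push # → (q0, abaaaaa, #)
  read a, top #: go to q0, push # → (q0, baaaaa, #)
  read b, top #: go to q0, push B# → (q0, aaaaa, B#)
  read a, top B: go to q1, push AB → (q1, aaaa, AB#)
  read a, top A: go to q0, push ε → (q0, aaa, B#)
  read a, top B: go to q1, push AB → (q1, aa, AB#)
  read a, top A: go to q0, push ε → (q0, a, B#)
  read a, top B: go to q1, push AB → (q1, ε, AB#)
All input consumed in state q1 with stack AB#.

AB#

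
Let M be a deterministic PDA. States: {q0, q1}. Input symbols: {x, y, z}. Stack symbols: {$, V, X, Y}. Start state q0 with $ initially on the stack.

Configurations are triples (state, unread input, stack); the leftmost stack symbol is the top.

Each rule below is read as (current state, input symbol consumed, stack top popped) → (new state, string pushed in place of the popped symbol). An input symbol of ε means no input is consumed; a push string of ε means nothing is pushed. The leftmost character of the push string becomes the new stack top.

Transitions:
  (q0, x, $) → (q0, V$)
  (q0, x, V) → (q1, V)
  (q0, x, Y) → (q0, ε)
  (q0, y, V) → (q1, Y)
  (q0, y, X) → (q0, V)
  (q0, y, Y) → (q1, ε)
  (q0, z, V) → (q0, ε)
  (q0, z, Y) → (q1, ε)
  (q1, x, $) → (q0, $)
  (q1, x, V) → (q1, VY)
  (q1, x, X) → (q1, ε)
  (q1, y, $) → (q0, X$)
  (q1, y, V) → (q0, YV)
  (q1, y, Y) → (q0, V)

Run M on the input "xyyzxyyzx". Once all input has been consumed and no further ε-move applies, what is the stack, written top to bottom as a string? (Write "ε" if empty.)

(q0, xyyzxyyzx, $) ⊢ (q0, yyzxyyzx, V$) ⊢ (q1, yzxyyzx, Y$) ⊢ (q0, zxyyzx, V$) ⊢ (q0, xyyzx, $) ⊢ (q0, yyzx, V$) ⊢ (q1, yzx, Y$) ⊢ (q0, zx, V$) ⊢ (q0, x, $) ⊢ (q0, ε, V$)
All input consumed in state q0 with stack V$.

V$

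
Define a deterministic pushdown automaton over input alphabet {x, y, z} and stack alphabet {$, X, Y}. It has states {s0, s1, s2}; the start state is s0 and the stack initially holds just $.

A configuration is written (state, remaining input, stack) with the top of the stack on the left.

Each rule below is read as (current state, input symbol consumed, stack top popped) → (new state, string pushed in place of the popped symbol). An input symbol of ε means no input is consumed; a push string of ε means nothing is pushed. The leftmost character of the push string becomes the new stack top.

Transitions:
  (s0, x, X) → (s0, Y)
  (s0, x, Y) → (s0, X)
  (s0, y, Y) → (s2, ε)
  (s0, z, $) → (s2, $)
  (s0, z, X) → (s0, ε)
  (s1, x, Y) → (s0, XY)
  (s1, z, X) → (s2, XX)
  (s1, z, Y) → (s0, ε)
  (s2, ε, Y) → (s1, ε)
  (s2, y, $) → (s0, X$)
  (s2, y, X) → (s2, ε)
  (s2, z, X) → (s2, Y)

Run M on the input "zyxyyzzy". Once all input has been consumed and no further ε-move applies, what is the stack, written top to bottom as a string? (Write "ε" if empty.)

(s0, zyxyyzzy, $)
  read z, top $: go to s2, push $ → (s2, yxyyzzy, $)
  read y, top $: go to s0, push X$ → (s0, xyyzzy, X$)
  read x, top X: go to s0, push Y → (s0, yyzzy, Y$)
  read y, top Y: go to s2, push ε → (s2, yzzy, $)
  read y, top $: go to s0, push X$ → (s0, zzy, X$)
  read z, top X: go to s0, push ε → (s0, zy, $)
  read z, top $: go to s2, push $ → (s2, y, $)
  read y, top $: go to s0, push X$ → (s0, ε, X$)
All input consumed in state s0 with stack X$.

X$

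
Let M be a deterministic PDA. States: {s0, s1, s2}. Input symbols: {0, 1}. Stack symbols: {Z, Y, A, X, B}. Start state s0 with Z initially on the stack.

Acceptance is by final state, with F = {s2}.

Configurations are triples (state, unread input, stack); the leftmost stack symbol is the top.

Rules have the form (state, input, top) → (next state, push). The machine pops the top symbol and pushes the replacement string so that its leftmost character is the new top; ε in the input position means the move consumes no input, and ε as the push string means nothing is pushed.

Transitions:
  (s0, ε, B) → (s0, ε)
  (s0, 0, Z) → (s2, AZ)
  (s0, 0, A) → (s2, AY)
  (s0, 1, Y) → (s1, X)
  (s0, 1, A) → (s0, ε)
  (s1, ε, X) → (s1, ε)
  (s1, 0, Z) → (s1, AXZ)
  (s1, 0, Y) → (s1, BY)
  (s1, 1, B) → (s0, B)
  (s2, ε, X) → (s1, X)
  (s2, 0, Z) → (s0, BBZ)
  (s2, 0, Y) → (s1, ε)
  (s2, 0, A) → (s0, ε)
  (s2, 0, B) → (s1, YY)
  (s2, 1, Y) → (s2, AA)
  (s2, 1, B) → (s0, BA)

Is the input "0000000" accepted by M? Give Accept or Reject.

Accept

(s0, 0000000, Z) ⊢ (s2, 000000, AZ) ⊢ (s0, 00000, Z) ⊢ (s2, 0000, AZ) ⊢ (s0, 000, Z) ⊢ (s2, 00, AZ) ⊢ (s0, 0, Z) ⊢ (s2, ε, AZ)
All input consumed; state s2 ∈ F.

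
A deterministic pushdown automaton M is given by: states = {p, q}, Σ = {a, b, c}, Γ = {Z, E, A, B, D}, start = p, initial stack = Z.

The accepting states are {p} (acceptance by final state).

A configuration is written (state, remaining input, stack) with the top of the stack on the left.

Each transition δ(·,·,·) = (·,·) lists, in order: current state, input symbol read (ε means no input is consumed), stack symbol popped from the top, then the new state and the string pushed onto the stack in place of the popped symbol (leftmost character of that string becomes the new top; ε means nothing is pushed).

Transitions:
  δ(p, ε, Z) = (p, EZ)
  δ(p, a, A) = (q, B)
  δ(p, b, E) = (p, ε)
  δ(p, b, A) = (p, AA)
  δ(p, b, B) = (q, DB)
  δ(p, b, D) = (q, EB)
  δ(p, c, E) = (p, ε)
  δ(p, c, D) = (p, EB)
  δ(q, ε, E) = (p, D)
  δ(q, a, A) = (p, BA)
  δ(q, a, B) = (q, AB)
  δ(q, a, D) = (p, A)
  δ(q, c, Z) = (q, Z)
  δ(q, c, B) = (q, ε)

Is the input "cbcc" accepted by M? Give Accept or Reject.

Accept

(p, cbcc, Z)
  ε-move, top Z: go to p, push EZ → (p, cbcc, EZ)
  read c, top E: go to p, push ε → (p, bcc, Z)
  ε-move, top Z: go to p, push EZ → (p, bcc, EZ)
  read b, top E: go to p, push ε → (p, cc, Z)
  ε-move, top Z: go to p, push EZ → (p, cc, EZ)
  read c, top E: go to p, push ε → (p, c, Z)
  ε-move, top Z: go to p, push EZ → (p, c, EZ)
  read c, top E: go to p, push ε → (p, ε, Z)
All input consumed; state p ∈ F.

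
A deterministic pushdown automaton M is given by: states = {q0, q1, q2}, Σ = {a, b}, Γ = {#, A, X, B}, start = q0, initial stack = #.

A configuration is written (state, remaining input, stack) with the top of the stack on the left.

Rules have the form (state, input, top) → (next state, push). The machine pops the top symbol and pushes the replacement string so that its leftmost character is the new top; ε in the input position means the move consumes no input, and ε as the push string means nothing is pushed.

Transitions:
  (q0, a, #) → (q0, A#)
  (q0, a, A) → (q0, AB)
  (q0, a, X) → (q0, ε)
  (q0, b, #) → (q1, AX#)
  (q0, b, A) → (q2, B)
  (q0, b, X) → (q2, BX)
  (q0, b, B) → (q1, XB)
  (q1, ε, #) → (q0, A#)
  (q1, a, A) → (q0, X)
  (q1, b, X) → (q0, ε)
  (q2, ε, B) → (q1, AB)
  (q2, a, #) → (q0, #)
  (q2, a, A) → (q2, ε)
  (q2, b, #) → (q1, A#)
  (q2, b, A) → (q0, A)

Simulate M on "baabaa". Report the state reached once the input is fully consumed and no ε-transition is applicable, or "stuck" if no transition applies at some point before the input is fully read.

(q0, baabaa, #) ⊢ (q1, aabaa, AX#) ⊢ (q0, abaa, XX#) ⊢ (q0, baa, X#) ⊢ (q2, aa, BX#) ⊢ (q1, aa, ABX#) ⊢ (q0, a, XBX#) ⊢ (q0, ε, BX#)
All input consumed; M is in state q0.

q0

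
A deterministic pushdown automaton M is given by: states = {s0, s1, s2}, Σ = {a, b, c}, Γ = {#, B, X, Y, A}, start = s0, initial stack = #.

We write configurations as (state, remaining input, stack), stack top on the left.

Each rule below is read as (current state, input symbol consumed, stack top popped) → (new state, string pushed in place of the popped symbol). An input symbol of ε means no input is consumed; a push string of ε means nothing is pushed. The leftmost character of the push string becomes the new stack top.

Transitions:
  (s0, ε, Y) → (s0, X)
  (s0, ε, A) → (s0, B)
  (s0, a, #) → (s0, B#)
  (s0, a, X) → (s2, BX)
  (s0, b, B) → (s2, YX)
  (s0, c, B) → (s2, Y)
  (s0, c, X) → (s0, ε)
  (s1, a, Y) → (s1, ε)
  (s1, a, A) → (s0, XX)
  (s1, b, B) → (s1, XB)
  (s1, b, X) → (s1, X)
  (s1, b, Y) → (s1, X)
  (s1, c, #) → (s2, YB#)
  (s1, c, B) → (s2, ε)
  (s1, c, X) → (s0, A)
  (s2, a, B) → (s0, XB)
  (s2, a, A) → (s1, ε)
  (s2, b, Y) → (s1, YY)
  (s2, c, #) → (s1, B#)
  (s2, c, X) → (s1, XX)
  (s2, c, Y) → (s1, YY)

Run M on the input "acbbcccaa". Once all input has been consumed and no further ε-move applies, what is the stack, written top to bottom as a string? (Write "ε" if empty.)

(s0, acbbcccaa, #)
  read a, top #: go to s0, push B# → (s0, cbbcccaa, B#)
  read c, top B: go to s2, push Y → (s2, bbcccaa, Y#)
  read b, top Y: go to s1, push YY → (s1, bcccaa, YY#)
  read b, top Y: go to s1, push X → (s1, cccaa, XY#)
  read c, top X: go to s0, push A → (s0, ccaa, AY#)
  ε-move, top A: go to s0, push B → (s0, ccaa, BY#)
  read c, top B: go to s2, push Y → (s2, caa, YY#)
  read c, top Y: go to s1, push YY → (s1, aa, YYY#)
  read a, top Y: go to s1, push ε → (s1, a, YY#)
  read a, top Y: go to s1, push ε → (s1, ε, Y#)
All input consumed in state s1 with stack Y#.

Y#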